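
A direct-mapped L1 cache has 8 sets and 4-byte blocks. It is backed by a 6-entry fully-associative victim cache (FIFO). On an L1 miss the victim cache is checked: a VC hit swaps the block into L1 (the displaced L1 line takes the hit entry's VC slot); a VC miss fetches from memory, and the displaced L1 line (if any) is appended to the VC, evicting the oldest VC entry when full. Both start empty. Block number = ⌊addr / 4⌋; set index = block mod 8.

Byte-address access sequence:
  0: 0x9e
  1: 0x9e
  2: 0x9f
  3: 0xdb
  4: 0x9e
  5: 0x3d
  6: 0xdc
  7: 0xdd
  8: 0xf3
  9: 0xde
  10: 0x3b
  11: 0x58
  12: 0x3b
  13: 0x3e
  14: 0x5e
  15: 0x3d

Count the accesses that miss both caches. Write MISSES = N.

MISSES = 8

0: 0x9e (blk 39, set 7) → MISS  vc=[]
1: 0x9e (blk 39, set 7) → L1-HIT  vc=[]
2: 0x9f (blk 39, set 7) → L1-HIT  vc=[]
3: 0xdb (blk 54, set 6) → MISS  vc=[]
4: 0x9e (blk 39, set 7) → L1-HIT  vc=[]
5: 0x3d (blk 15, set 7) → MISS  vc=[39]
6: 0xdc (blk 55, set 7) → MISS  vc=[39, 15]
7: 0xdd (blk 55, set 7) → L1-HIT  vc=[39, 15]
8: 0xf3 (blk 60, set 4) → MISS  vc=[39, 15]
9: 0xde (blk 55, set 7) → L1-HIT  vc=[39, 15]
10: 0x3b (blk 14, set 6) → MISS  vc=[39, 15, 54]
11: 0x58 (blk 22, set 6) → MISS  vc=[39, 15, 54, 14]
12: 0x3b (blk 14, set 6) → VC-HIT  vc=[39, 15, 54, 22]
13: 0x3e (blk 15, set 7) → VC-HIT  vc=[39, 55, 54, 22]
14: 0x5e (blk 23, set 7) → MISS  vc=[39, 55, 54, 22, 15]
15: 0x3d (blk 15, set 7) → VC-HIT  vc=[39, 55, 54, 22, 23]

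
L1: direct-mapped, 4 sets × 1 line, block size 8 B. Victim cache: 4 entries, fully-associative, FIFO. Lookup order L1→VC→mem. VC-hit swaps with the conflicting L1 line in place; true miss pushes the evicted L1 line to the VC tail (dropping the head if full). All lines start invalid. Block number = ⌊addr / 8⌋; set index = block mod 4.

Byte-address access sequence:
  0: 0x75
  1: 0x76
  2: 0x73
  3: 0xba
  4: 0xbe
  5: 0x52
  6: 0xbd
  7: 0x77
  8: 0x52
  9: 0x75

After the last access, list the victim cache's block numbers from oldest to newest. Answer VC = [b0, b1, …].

VC = [10]

  [0] addr=0x75 blk=14 s=2: MISS | VC []
  [1] addr=0x76 blk=14 s=2: L1-HIT | VC []
  [2] addr=0x73 blk=14 s=2: L1-HIT | VC []
  [3] addr=0xba blk=23 s=3: MISS | VC []
  [4] addr=0xbe blk=23 s=3: L1-HIT | VC []
  [5] addr=0x52 blk=10 s=2: MISS | VC [14]
  [6] addr=0xbd blk=23 s=3: L1-HIT | VC [14]
  [7] addr=0x77 blk=14 s=2: VC-HIT | VC [10]
  [8] addr=0x52 blk=10 s=2: VC-HIT | VC [14]
  [9] addr=0x75 blk=14 s=2: VC-HIT | VC [10]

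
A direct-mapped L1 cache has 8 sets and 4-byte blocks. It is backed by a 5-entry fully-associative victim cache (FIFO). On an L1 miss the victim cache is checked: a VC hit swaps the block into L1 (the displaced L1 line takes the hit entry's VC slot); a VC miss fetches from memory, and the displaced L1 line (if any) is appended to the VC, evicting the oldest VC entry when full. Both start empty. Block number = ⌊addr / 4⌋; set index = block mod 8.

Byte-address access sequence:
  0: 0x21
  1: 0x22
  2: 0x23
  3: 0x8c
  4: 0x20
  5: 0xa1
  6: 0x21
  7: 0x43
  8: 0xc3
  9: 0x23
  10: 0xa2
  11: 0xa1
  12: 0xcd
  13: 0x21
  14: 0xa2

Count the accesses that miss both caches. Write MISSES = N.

0: 0x21 (blk 8, set 0) → MISS  vc=[]
1: 0x22 (blk 8, set 0) → L1-HIT  vc=[]
2: 0x23 (blk 8, set 0) → L1-HIT  vc=[]
3: 0x8c (blk 35, set 3) → MISS  vc=[]
4: 0x20 (blk 8, set 0) → L1-HIT  vc=[]
5: 0xa1 (blk 40, set 0) → MISS  vc=[8]
6: 0x21 (blk 8, set 0) → VC-HIT  vc=[40]
7: 0x43 (blk 16, set 0) → MISS  vc=[40, 8]
8: 0xc3 (blk 48, set 0) → MISS  vc=[40, 8, 16]
9: 0x23 (blk 8, set 0) → VC-HIT  vc=[40, 48, 16]
10: 0xa2 (blk 40, set 0) → VC-HIT  vc=[8, 48, 16]
11: 0xa1 (blk 40, set 0) → L1-HIT  vc=[8, 48, 16]
12: 0xcd (blk 51, set 3) → MISS  vc=[8, 48, 16, 35]
13: 0x21 (blk 8, set 0) → VC-HIT  vc=[40, 48, 16, 35]
14: 0xa2 (blk 40, set 0) → VC-HIT  vc=[8, 48, 16, 35]

MISSES = 6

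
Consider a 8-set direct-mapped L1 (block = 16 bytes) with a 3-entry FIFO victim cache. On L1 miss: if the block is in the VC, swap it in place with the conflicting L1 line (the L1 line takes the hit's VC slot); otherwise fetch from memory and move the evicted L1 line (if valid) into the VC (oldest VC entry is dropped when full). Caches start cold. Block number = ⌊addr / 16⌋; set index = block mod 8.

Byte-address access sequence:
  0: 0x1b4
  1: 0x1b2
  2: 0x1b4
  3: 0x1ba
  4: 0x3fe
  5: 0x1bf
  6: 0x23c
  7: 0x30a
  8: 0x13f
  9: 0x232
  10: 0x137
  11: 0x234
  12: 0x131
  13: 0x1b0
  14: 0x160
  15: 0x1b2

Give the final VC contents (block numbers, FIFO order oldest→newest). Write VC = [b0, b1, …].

VC = [19, 35]

#0 0x1b4→b27/s3 MISS; vc=[]
#1 0x1b2→b27/s3 L1-HIT; vc=[]
#2 0x1b4→b27/s3 L1-HIT; vc=[]
#3 0x1ba→b27/s3 L1-HIT; vc=[]
#4 0x3fe→b63/s7 MISS; vc=[]
#5 0x1bf→b27/s3 L1-HIT; vc=[]
#6 0x23c→b35/s3 MISS; vc=[27]
#7 0x30a→b48/s0 MISS; vc=[27]
#8 0x13f→b19/s3 MISS; vc=[27,35]
#9 0x232→b35/s3 VC-HIT; vc=[27,19]
#10 0x137→b19/s3 VC-HIT; vc=[27,35]
#11 0x234→b35/s3 VC-HIT; vc=[27,19]
#12 0x131→b19/s3 VC-HIT; vc=[27,35]
#13 0x1b0→b27/s3 VC-HIT; vc=[19,35]
#14 0x160→b22/s6 MISS; vc=[19,35]
#15 0x1b2→b27/s3 L1-HIT; vc=[19,35]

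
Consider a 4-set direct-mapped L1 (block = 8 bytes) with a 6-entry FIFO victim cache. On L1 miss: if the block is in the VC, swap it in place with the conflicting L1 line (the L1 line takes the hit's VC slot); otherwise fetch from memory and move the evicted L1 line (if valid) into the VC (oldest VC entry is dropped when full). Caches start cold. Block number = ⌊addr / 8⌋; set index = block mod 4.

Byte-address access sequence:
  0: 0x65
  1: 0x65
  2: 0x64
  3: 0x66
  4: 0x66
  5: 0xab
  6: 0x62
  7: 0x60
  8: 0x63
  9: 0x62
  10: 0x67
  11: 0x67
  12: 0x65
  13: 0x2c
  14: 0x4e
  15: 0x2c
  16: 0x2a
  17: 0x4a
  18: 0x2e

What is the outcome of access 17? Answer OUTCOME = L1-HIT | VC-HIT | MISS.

OUTCOME = VC-HIT

  [0] addr=0x65 blk=12 s=0: MISS | VC []
  [1] addr=0x65 blk=12 s=0: L1-HIT | VC []
  [2] addr=0x64 blk=12 s=0: L1-HIT | VC []
  [3] addr=0x66 blk=12 s=0: L1-HIT | VC []
  [4] addr=0x66 blk=12 s=0: L1-HIT | VC []
  [5] addr=0xab blk=21 s=1: MISS | VC []
  [6] addr=0x62 blk=12 s=0: L1-HIT | VC []
  [7] addr=0x60 blk=12 s=0: L1-HIT | VC []
  [8] addr=0x63 blk=12 s=0: L1-HIT | VC []
  [9] addr=0x62 blk=12 s=0: L1-HIT | VC []
  [10] addr=0x67 blk=12 s=0: L1-HIT | VC []
  [11] addr=0x67 blk=12 s=0: L1-HIT | VC []
  [12] addr=0x65 blk=12 s=0: L1-HIT | VC []
  [13] addr=0x2c blk=5 s=1: MISS | VC [21]
  [14] addr=0x4e blk=9 s=1: MISS | VC [21, 5]
  [15] addr=0x2c blk=5 s=1: VC-HIT | VC [21, 9]
  [16] addr=0x2a blk=5 s=1: L1-HIT | VC [21, 9]
  [17] addr=0x4a blk=9 s=1: VC-HIT | VC [21, 5]
  [18] addr=0x2e blk=5 s=1: VC-HIT | VC [21, 9]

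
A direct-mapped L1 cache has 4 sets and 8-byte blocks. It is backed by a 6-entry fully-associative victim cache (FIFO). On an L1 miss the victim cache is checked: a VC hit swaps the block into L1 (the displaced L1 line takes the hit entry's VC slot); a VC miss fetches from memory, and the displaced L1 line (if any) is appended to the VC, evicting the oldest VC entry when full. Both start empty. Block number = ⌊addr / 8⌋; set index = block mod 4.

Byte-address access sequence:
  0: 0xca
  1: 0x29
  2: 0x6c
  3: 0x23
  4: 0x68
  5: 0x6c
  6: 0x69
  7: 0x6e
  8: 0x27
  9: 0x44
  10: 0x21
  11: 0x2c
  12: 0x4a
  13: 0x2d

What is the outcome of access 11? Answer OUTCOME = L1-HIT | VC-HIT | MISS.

#0 0xca→b25/s1 MISS; vc=[]
#1 0x29→b5/s1 MISS; vc=[25]
#2 0x6c→b13/s1 MISS; vc=[25,5]
#3 0x23→b4/s0 MISS; vc=[25,5]
#4 0x68→b13/s1 L1-HIT; vc=[25,5]
#5 0x6c→b13/s1 L1-HIT; vc=[25,5]
#6 0x69→b13/s1 L1-HIT; vc=[25,5]
#7 0x6e→b13/s1 L1-HIT; vc=[25,5]
#8 0x27→b4/s0 L1-HIT; vc=[25,5]
#9 0x44→b8/s0 MISS; vc=[25,5,4]
#10 0x21→b4/s0 VC-HIT; vc=[25,5,8]
#11 0x2c→b5/s1 VC-HIT; vc=[25,13,8]
#12 0x4a→b9/s1 MISS; vc=[25,13,8,5]
#13 0x2d→b5/s1 VC-HIT; vc=[25,13,8,9]

OUTCOME = VC-HIT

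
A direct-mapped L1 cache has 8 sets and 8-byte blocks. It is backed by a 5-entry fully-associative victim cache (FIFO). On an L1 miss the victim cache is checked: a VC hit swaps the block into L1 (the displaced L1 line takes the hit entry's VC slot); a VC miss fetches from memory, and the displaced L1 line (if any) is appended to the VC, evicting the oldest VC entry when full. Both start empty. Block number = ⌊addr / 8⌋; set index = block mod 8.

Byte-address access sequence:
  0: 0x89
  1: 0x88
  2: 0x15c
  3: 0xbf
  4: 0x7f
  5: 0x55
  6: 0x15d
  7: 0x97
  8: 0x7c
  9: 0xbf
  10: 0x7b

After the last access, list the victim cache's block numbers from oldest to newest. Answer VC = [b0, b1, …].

  [0] addr=0x89 blk=17 s=1: MISS | VC []
  [1] addr=0x88 blk=17 s=1: L1-HIT | VC []
  [2] addr=0x15c blk=43 s=3: MISS | VC []
  [3] addr=0xbf blk=23 s=7: MISS | VC []
  [4] addr=0x7f blk=15 s=7: MISS | VC [23]
  [5] addr=0x55 blk=10 s=2: MISS | VC [23]
  [6] addr=0x15d blk=43 s=3: L1-HIT | VC [23]
  [7] addr=0x97 blk=18 s=2: MISS | VC [23, 10]
  [8] addr=0x7c blk=15 s=7: L1-HIT | VC [23, 10]
  [9] addr=0xbf blk=23 s=7: VC-HIT | VC [15, 10]
  [10] addr=0x7b blk=15 s=7: VC-HIT | VC [23, 10]

VC = [23, 10]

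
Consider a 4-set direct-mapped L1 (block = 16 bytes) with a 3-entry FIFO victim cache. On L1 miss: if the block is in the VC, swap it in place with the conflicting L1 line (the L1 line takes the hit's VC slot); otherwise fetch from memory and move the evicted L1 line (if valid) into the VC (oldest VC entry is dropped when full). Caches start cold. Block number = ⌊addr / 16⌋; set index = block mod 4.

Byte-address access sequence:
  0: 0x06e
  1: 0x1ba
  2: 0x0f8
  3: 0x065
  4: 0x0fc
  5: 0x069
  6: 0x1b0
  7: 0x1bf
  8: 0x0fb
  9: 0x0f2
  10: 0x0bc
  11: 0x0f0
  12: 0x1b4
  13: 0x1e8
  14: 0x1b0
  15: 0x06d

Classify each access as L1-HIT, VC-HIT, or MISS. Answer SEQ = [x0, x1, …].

SEQ = [MISS, MISS, MISS, L1-HIT, L1-HIT, L1-HIT, VC-HIT, L1-HIT, VC-HIT, L1-HIT, MISS, VC-HIT, VC-HIT, MISS, L1-HIT, VC-HIT]

#0 0x6e→b6/s2 MISS; vc=[]
#1 0x1ba→b27/s3 MISS; vc=[]
#2 0xf8→b15/s3 MISS; vc=[27]
#3 0x65→b6/s2 L1-HIT; vc=[27]
#4 0xfc→b15/s3 L1-HIT; vc=[27]
#5 0x69→b6/s2 L1-HIT; vc=[27]
#6 0x1b0→b27/s3 VC-HIT; vc=[15]
#7 0x1bf→b27/s3 L1-HIT; vc=[15]
#8 0xfb→b15/s3 VC-HIT; vc=[27]
#9 0xf2→b15/s3 L1-HIT; vc=[27]
#10 0xbc→b11/s3 MISS; vc=[27,15]
#11 0xf0→b15/s3 VC-HIT; vc=[27,11]
#12 0x1b4→b27/s3 VC-HIT; vc=[15,11]
#13 0x1e8→b30/s2 MISS; vc=[15,11,6]
#14 0x1b0→b27/s3 L1-HIT; vc=[15,11,6]
#15 0x6d→b6/s2 VC-HIT; vc=[15,11,30]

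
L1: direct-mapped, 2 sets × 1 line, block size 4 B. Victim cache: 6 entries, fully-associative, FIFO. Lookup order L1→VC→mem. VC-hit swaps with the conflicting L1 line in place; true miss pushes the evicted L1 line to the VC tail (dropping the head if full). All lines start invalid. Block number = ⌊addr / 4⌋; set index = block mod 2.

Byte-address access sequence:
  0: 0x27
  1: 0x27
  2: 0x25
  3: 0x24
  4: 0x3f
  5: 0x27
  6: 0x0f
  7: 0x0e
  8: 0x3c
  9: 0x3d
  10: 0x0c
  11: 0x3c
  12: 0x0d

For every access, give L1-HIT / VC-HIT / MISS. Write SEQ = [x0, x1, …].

  [0] addr=0x27 blk=9 s=1: MISS | VC []
  [1] addr=0x27 blk=9 s=1: L1-HIT | VC []
  [2] addr=0x25 blk=9 s=1: L1-HIT | VC []
  [3] addr=0x24 blk=9 s=1: L1-HIT | VC []
  [4] addr=0x3f blk=15 s=1: MISS | VC [9]
  [5] addr=0x27 blk=9 s=1: VC-HIT | VC [15]
  [6] addr=0xf blk=3 s=1: MISS | VC [15, 9]
  [7] addr=0xe blk=3 s=1: L1-HIT | VC [15, 9]
  [8] addr=0x3c blk=15 s=1: VC-HIT | VC [3, 9]
  [9] addr=0x3d blk=15 s=1: L1-HIT | VC [3, 9]
  [10] addr=0xc blk=3 s=1: VC-HIT | VC [15, 9]
  [11] addr=0x3c blk=15 s=1: VC-HIT | VC [3, 9]
  [12] addr=0xd blk=3 s=1: VC-HIT | VC [15, 9]

SEQ = [MISS, L1-HIT, L1-HIT, L1-HIT, MISS, VC-HIT, MISS, L1-HIT, VC-HIT, L1-HIT, VC-HIT, VC-HIT, VC-HIT]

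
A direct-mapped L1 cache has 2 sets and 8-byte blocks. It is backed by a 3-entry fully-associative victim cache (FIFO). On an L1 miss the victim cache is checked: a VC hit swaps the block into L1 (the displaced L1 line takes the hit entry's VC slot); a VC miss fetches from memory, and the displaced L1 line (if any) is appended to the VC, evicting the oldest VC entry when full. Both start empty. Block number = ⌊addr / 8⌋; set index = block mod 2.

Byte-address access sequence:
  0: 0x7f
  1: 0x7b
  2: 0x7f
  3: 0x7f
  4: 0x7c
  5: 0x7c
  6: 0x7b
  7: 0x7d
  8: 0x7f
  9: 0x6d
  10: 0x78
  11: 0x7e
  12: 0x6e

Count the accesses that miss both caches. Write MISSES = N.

#0 0x7f→b15/s1 MISS; vc=[]
#1 0x7b→b15/s1 L1-HIT; vc=[]
#2 0x7f→b15/s1 L1-HIT; vc=[]
#3 0x7f→b15/s1 L1-HIT; vc=[]
#4 0x7c→b15/s1 L1-HIT; vc=[]
#5 0x7c→b15/s1 L1-HIT; vc=[]
#6 0x7b→b15/s1 L1-HIT; vc=[]
#7 0x7d→b15/s1 L1-HIT; vc=[]
#8 0x7f→b15/s1 L1-HIT; vc=[]
#9 0x6d→b13/s1 MISS; vc=[15]
#10 0x78→b15/s1 VC-HIT; vc=[13]
#11 0x7e→b15/s1 L1-HIT; vc=[13]
#12 0x6e→b13/s1 VC-HIT; vc=[15]

MISSES = 2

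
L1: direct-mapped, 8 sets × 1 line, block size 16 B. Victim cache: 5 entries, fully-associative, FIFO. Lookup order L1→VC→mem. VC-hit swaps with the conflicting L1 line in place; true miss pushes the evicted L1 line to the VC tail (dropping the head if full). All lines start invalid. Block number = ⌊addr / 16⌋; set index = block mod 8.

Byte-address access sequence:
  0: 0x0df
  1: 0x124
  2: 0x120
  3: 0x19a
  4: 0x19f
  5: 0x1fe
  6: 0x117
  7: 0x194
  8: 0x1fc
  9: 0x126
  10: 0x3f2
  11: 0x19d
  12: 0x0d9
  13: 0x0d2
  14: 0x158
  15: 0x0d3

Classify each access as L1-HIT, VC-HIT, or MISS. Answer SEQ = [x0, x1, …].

SEQ = [MISS, MISS, L1-HIT, MISS, L1-HIT, MISS, MISS, VC-HIT, L1-HIT, L1-HIT, MISS, L1-HIT, L1-HIT, L1-HIT, MISS, VC-HIT]

  [0] addr=0xdf blk=13 s=5: MISS | VC []
  [1] addr=0x124 blk=18 s=2: MISS | VC []
  [2] addr=0x120 blk=18 s=2: L1-HIT | VC []
  [3] addr=0x19a blk=25 s=1: MISS | VC []
  [4] addr=0x19f blk=25 s=1: L1-HIT | VC []
  [5] addr=0x1fe blk=31 s=7: MISS | VC []
  [6] addr=0x117 blk=17 s=1: MISS | VC [25]
  [7] addr=0x194 blk=25 s=1: VC-HIT | VC [17]
  [8] addr=0x1fc blk=31 s=7: L1-HIT | VC [17]
  [9] addr=0x126 blk=18 s=2: L1-HIT | VC [17]
  [10] addr=0x3f2 blk=63 s=7: MISS | VC [17, 31]
  [11] addr=0x19d blk=25 s=1: L1-HIT | VC [17, 31]
  [12] addr=0xd9 blk=13 s=5: L1-HIT | VC [17, 31]
  [13] addr=0xd2 blk=13 s=5: L1-HIT | VC [17, 31]
  [14] addr=0x158 blk=21 s=5: MISS | VC [17, 31, 13]
  [15] addr=0xd3 blk=13 s=5: VC-HIT | VC [17, 31, 21]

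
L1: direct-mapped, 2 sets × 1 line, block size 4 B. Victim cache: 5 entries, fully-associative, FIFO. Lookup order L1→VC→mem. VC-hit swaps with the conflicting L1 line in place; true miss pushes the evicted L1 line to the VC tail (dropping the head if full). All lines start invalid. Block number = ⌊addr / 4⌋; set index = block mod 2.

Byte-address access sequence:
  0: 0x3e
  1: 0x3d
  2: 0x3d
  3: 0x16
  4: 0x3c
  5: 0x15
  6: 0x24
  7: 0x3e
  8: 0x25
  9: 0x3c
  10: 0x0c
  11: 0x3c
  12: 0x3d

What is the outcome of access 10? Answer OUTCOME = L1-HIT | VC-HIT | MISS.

  [0] addr=0x3e blk=15 s=1: MISS | VC []
  [1] addr=0x3d blk=15 s=1: L1-HIT | VC []
  [2] addr=0x3d blk=15 s=1: L1-HIT | VC []
  [3] addr=0x16 blk=5 s=1: MISS | VC [15]
  [4] addr=0x3c blk=15 s=1: VC-HIT | VC [5]
  [5] addr=0x15 blk=5 s=1: VC-HIT | VC [15]
  [6] addr=0x24 blk=9 s=1: MISS | VC [15, 5]
  [7] addr=0x3e blk=15 s=1: VC-HIT | VC [9, 5]
  [8] addr=0x25 blk=9 s=1: VC-HIT | VC [15, 5]
  [9] addr=0x3c blk=15 s=1: VC-HIT | VC [9, 5]
  [10] addr=0xc blk=3 s=1: MISS | VC [9, 5, 15]
  [11] addr=0x3c blk=15 s=1: VC-HIT | VC [9, 5, 3]
  [12] addr=0x3d blk=15 s=1: L1-HIT | VC [9, 5, 3]

OUTCOME = MISS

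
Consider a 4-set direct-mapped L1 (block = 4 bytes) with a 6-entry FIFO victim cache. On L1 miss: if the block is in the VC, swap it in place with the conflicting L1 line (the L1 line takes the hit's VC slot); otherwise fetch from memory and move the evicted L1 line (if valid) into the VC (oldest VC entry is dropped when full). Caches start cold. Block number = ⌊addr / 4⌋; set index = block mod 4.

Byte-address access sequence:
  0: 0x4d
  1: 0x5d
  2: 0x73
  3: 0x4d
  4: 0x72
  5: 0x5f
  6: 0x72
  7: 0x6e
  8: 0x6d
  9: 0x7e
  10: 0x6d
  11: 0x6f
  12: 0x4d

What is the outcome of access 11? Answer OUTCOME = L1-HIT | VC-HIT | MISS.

OUTCOME = L1-HIT

#0 0x4d→b19/s3 MISS; vc=[]
#1 0x5d→b23/s3 MISS; vc=[19]
#2 0x73→b28/s0 MISS; vc=[19]
#3 0x4d→b19/s3 VC-HIT; vc=[23]
#4 0x72→b28/s0 L1-HIT; vc=[23]
#5 0x5f→b23/s3 VC-HIT; vc=[19]
#6 0x72→b28/s0 L1-HIT; vc=[19]
#7 0x6e→b27/s3 MISS; vc=[19,23]
#8 0x6d→b27/s3 L1-HIT; vc=[19,23]
#9 0x7e→b31/s3 MISS; vc=[19,23,27]
#10 0x6d→b27/s3 VC-HIT; vc=[19,23,31]
#11 0x6f→b27/s3 L1-HIT; vc=[19,23,31]
#12 0x4d→b19/s3 VC-HIT; vc=[27,23,31]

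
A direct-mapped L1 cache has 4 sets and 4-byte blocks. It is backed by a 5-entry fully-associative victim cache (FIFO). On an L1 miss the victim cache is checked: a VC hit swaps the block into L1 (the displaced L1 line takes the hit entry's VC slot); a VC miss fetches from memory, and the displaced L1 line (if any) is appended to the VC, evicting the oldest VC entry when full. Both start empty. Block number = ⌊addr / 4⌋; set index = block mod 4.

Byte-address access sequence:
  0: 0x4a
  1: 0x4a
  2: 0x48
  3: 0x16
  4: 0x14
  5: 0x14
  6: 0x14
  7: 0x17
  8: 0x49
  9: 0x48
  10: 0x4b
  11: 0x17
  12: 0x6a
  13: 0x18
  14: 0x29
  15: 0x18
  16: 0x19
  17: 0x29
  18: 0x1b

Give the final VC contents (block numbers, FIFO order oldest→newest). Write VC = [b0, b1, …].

  [0] addr=0x4a blk=18 s=2: MISS | VC []
  [1] addr=0x4a blk=18 s=2: L1-HIT | VC []
  [2] addr=0x48 blk=18 s=2: L1-HIT | VC []
  [3] addr=0x16 blk=5 s=1: MISS | VC []
  [4] addr=0x14 blk=5 s=1: L1-HIT | VC []
  [5] addr=0x14 blk=5 s=1: L1-HIT | VC []
  [6] addr=0x14 blk=5 s=1: L1-HIT | VC []
  [7] addr=0x17 blk=5 s=1: L1-HIT | VC []
  [8] addr=0x49 blk=18 s=2: L1-HIT | VC []
  [9] addr=0x48 blk=18 s=2: L1-HIT | VC []
  [10] addr=0x4b blk=18 s=2: L1-HIT | VC []
  [11] addr=0x17 blk=5 s=1: L1-HIT | VC []
  [12] addr=0x6a blk=26 s=2: MISS | VC [18]
  [13] addr=0x18 blk=6 s=2: MISS | VC [18, 26]
  [14] addr=0x29 blk=10 s=2: MISS | VC [18, 26, 6]
  [15] addr=0x18 blk=6 s=2: VC-HIT | VC [18, 26, 10]
  [16] addr=0x19 blk=6 s=2: L1-HIT | VC [18, 26, 10]
  [17] addr=0x29 blk=10 s=2: VC-HIT | VC [18, 26, 6]
  [18] addr=0x1b blk=6 s=2: VC-HIT | VC [18, 26, 10]

VC = [18, 26, 10]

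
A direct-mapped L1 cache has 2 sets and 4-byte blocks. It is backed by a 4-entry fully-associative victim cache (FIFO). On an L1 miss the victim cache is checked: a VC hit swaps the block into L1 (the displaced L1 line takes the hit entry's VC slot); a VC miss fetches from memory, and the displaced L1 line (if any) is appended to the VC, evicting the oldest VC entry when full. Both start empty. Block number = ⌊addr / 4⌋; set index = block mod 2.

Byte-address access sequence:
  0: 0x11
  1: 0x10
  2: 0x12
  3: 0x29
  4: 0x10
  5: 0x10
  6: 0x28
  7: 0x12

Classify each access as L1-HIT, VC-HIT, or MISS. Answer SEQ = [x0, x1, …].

  [0] addr=0x11 blk=4 s=0: MISS | VC []
  [1] addr=0x10 blk=4 s=0: L1-HIT | VC []
  [2] addr=0x12 blk=4 s=0: L1-HIT | VC []
  [3] addr=0x29 blk=10 s=0: MISS | VC [4]
  [4] addr=0x10 blk=4 s=0: VC-HIT | VC [10]
  [5] addr=0x10 blk=4 s=0: L1-HIT | VC [10]
  [6] addr=0x28 blk=10 s=0: VC-HIT | VC [4]
  [7] addr=0x12 blk=4 s=0: VC-HIT | VC [10]

SEQ = [MISS, L1-HIT, L1-HIT, MISS, VC-HIT, L1-HIT, VC-HIT, VC-HIT]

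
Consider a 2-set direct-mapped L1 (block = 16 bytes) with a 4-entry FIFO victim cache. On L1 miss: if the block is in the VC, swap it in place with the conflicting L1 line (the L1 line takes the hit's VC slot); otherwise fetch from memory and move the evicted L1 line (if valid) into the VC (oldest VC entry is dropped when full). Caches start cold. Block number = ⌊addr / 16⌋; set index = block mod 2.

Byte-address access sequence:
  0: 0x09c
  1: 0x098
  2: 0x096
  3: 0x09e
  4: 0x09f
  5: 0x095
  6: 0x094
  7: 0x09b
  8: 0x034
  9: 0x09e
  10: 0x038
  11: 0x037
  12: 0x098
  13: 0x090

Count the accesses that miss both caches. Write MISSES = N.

MISSES = 2

0: 0x9c (blk 9, set 1) → MISS  vc=[]
1: 0x98 (blk 9, set 1) → L1-HIT  vc=[]
2: 0x96 (blk 9, set 1) → L1-HIT  vc=[]
3: 0x9e (blk 9, set 1) → L1-HIT  vc=[]
4: 0x9f (blk 9, set 1) → L1-HIT  vc=[]
5: 0x95 (blk 9, set 1) → L1-HIT  vc=[]
6: 0x94 (blk 9, set 1) → L1-HIT  vc=[]
7: 0x9b (blk 9, set 1) → L1-HIT  vc=[]
8: 0x34 (blk 3, set 1) → MISS  vc=[9]
9: 0x9e (blk 9, set 1) → VC-HIT  vc=[3]
10: 0x38 (blk 3, set 1) → VC-HIT  vc=[9]
11: 0x37 (blk 3, set 1) → L1-HIT  vc=[9]
12: 0x98 (blk 9, set 1) → VC-HIT  vc=[3]
13: 0x90 (blk 9, set 1) → L1-HIT  vc=[3]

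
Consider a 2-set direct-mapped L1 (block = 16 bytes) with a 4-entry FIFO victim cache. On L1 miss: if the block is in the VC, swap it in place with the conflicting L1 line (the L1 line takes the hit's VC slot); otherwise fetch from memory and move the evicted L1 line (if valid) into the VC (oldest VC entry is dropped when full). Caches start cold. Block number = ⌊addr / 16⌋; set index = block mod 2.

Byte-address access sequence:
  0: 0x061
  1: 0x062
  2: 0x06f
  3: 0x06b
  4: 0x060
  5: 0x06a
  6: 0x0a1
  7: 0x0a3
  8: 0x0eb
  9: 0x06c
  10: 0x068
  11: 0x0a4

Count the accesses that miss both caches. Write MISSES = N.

#0 0x61→b6/s0 MISS; vc=[]
#1 0x62→b6/s0 L1-HIT; vc=[]
#2 0x6f→b6/s0 L1-HIT; vc=[]
#3 0x6b→b6/s0 L1-HIT; vc=[]
#4 0x60→b6/s0 L1-HIT; vc=[]
#5 0x6a→b6/s0 L1-HIT; vc=[]
#6 0xa1→b10/s0 MISS; vc=[6]
#7 0xa3→b10/s0 L1-HIT; vc=[6]
#8 0xeb→b14/s0 MISS; vc=[6,10]
#9 0x6c→b6/s0 VC-HIT; vc=[14,10]
#10 0x68→b6/s0 L1-HIT; vc=[14,10]
#11 0xa4→b10/s0 VC-HIT; vc=[14,6]

MISSES = 3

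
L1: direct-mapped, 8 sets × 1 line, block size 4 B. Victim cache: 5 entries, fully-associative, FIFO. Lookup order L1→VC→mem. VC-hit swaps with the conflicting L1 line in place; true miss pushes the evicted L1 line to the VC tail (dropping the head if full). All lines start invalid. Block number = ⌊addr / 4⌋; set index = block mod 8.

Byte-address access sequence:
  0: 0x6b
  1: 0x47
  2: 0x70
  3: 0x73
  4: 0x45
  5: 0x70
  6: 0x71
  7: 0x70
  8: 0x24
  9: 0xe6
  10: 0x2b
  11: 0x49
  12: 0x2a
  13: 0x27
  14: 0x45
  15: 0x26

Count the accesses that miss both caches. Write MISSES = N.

#0 0x6b→b26/s2 MISS; vc=[]
#1 0x47→b17/s1 MISS; vc=[]
#2 0x70→b28/s4 MISS; vc=[]
#3 0x73→b28/s4 L1-HIT; vc=[]
#4 0x45→b17/s1 L1-HIT; vc=[]
#5 0x70→b28/s4 L1-HIT; vc=[]
#6 0x71→b28/s4 L1-HIT; vc=[]
#7 0x70→b28/s4 L1-HIT; vc=[]
#8 0x24→b9/s1 MISS; vc=[17]
#9 0xe6→b57/s1 MISS; vc=[17,9]
#10 0x2b→b10/s2 MISS; vc=[17,9,26]
#11 0x49→b18/s2 MISS; vc=[17,9,26,10]
#12 0x2a→b10/s2 VC-HIT; vc=[17,9,26,18]
#13 0x27→b9/s1 VC-HIT; vc=[17,57,26,18]
#14 0x45→b17/s1 VC-HIT; vc=[9,57,26,18]
#15 0x26→b9/s1 VC-HIT; vc=[17,57,26,18]

MISSES = 7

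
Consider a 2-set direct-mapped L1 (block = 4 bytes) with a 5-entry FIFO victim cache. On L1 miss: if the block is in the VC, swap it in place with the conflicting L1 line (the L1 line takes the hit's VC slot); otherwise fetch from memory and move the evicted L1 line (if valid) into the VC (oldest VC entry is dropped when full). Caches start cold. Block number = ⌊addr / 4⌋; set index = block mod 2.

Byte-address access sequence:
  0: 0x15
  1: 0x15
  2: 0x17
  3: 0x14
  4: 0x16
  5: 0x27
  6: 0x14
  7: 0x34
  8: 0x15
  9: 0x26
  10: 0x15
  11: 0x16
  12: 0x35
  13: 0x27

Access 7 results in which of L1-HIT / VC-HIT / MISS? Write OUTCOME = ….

OUTCOME = MISS

  [0] addr=0x15 blk=5 s=1: MISS | VC []
  [1] addr=0x15 blk=5 s=1: L1-HIT | VC []
  [2] addr=0x17 blk=5 s=1: L1-HIT | VC []
  [3] addr=0x14 blk=5 s=1: L1-HIT | VC []
  [4] addr=0x16 blk=5 s=1: L1-HIT | VC []
  [5] addr=0x27 blk=9 s=1: MISS | VC [5]
  [6] addr=0x14 blk=5 s=1: VC-HIT | VC [9]
  [7] addr=0x34 blk=13 s=1: MISS | VC [9, 5]
  [8] addr=0x15 blk=5 s=1: VC-HIT | VC [9, 13]
  [9] addr=0x26 blk=9 s=1: VC-HIT | VC [5, 13]
  [10] addr=0x15 blk=5 s=1: VC-HIT | VC [9, 13]
  [11] addr=0x16 blk=5 s=1: L1-HIT | VC [9, 13]
  [12] addr=0x35 blk=13 s=1: VC-HIT | VC [9, 5]
  [13] addr=0x27 blk=9 s=1: VC-HIT | VC [13, 5]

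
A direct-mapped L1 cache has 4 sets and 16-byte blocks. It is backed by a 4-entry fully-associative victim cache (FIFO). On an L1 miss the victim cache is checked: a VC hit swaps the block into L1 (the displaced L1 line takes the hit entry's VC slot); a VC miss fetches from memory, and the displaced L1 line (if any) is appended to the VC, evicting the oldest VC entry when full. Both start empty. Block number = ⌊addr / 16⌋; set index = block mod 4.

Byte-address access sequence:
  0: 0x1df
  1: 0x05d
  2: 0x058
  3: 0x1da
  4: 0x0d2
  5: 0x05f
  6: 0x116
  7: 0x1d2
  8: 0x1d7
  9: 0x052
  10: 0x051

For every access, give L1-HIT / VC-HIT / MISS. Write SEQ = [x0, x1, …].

#0 0x1df→b29/s1 MISS; vc=[]
#1 0x5d→b5/s1 MISS; vc=[29]
#2 0x58→b5/s1 L1-HIT; vc=[29]
#3 0x1da→b29/s1 VC-HIT; vc=[5]
#4 0xd2→b13/s1 MISS; vc=[5,29]
#5 0x5f→b5/s1 VC-HIT; vc=[13,29]
#6 0x116→b17/s1 MISS; vc=[13,29,5]
#7 0x1d2→b29/s1 VC-HIT; vc=[13,17,5]
#8 0x1d7→b29/s1 L1-HIT; vc=[13,17,5]
#9 0x52→b5/s1 VC-HIT; vc=[13,17,29]
#10 0x51→b5/s1 L1-HIT; vc=[13,17,29]

SEQ = [MISS, MISS, L1-HIT, VC-HIT, MISS, VC-HIT, MISS, VC-HIT, L1-HIT, VC-HIT, L1-HIT]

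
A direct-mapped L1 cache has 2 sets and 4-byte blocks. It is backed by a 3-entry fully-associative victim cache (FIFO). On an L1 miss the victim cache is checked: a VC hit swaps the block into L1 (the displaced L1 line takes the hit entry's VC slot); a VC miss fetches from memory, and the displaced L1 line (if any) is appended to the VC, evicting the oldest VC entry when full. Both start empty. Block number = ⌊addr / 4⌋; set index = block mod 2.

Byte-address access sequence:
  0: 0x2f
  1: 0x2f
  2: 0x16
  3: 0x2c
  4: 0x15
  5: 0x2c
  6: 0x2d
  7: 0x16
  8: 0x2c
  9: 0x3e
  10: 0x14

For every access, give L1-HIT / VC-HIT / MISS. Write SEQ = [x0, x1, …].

0: 0x2f (blk 11, set 1) → MISS  vc=[]
1: 0x2f (blk 11, set 1) → L1-HIT  vc=[]
2: 0x16 (blk 5, set 1) → MISS  vc=[11]
3: 0x2c (blk 11, set 1) → VC-HIT  vc=[5]
4: 0x15 (blk 5, set 1) → VC-HIT  vc=[11]
5: 0x2c (blk 11, set 1) → VC-HIT  vc=[5]
6: 0x2d (blk 11, set 1) → L1-HIT  vc=[5]
7: 0x16 (blk 5, set 1) → VC-HIT  vc=[11]
8: 0x2c (blk 11, set 1) → VC-HIT  vc=[5]
9: 0x3e (blk 15, set 1) → MISS  vc=[5, 11]
10: 0x14 (blk 5, set 1) → VC-HIT  vc=[15, 11]

SEQ = [MISS, L1-HIT, MISS, VC-HIT, VC-HIT, VC-HIT, L1-HIT, VC-HIT, VC-HIT, MISS, VC-HIT]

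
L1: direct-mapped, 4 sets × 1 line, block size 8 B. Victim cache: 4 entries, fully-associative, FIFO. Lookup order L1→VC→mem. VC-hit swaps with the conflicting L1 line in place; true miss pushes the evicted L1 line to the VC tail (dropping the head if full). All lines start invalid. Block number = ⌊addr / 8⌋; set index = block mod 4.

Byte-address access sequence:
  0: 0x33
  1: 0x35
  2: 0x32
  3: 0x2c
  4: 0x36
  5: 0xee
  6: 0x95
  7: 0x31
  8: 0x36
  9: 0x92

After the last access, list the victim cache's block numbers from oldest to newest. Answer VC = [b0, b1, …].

0: 0x33 (blk 6, set 2) → MISS  vc=[]
1: 0x35 (blk 6, set 2) → L1-HIT  vc=[]
2: 0x32 (blk 6, set 2) → L1-HIT  vc=[]
3: 0x2c (blk 5, set 1) → MISS  vc=[]
4: 0x36 (blk 6, set 2) → L1-HIT  vc=[]
5: 0xee (blk 29, set 1) → MISS  vc=[5]
6: 0x95 (blk 18, set 2) → MISS  vc=[5, 6]
7: 0x31 (blk 6, set 2) → VC-HIT  vc=[5, 18]
8: 0x36 (blk 6, set 2) → L1-HIT  vc=[5, 18]
9: 0x92 (blk 18, set 2) → VC-HIT  vc=[5, 6]

VC = [5, 6]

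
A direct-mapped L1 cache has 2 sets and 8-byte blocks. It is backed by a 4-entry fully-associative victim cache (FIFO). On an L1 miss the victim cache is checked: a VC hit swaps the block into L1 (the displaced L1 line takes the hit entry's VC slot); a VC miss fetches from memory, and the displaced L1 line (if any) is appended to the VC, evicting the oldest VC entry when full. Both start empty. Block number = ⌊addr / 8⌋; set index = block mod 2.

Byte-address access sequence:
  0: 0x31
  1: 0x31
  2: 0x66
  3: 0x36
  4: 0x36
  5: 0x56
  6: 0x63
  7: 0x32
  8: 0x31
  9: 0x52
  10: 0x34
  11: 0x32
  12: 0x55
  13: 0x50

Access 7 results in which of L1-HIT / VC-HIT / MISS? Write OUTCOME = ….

OUTCOME = VC-HIT

#0 0x31→b6/s0 MISS; vc=[]
#1 0x31→b6/s0 L1-HIT; vc=[]
#2 0x66→b12/s0 MISS; vc=[6]
#3 0x36→b6/s0 VC-HIT; vc=[12]
#4 0x36→b6/s0 L1-HIT; vc=[12]
#5 0x56→b10/s0 MISS; vc=[12,6]
#6 0x63→b12/s0 VC-HIT; vc=[10,6]
#7 0x32→b6/s0 VC-HIT; vc=[10,12]
#8 0x31→b6/s0 L1-HIT; vc=[10,12]
#9 0x52→b10/s0 VC-HIT; vc=[6,12]
#10 0x34→b6/s0 VC-HIT; vc=[10,12]
#11 0x32→b6/s0 L1-HIT; vc=[10,12]
#12 0x55→b10/s0 VC-HIT; vc=[6,12]
#13 0x50→b10/s0 L1-HIT; vc=[6,12]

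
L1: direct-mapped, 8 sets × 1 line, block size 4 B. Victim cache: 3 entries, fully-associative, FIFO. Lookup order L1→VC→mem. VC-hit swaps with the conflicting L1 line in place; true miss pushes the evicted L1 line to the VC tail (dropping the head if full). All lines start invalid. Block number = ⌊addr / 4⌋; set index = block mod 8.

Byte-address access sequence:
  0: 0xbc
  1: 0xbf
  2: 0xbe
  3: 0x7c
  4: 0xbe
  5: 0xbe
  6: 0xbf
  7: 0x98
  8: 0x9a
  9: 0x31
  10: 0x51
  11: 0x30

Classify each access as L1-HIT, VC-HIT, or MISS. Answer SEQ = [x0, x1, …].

SEQ = [MISS, L1-HIT, L1-HIT, MISS, VC-HIT, L1-HIT, L1-HIT, MISS, L1-HIT, MISS, MISS, VC-HIT]

  [0] addr=0xbc blk=47 s=7: MISS | VC []
  [1] addr=0xbf blk=47 s=7: L1-HIT | VC []
  [2] addr=0xbe blk=47 s=7: L1-HIT | VC []
  [3] addr=0x7c blk=31 s=7: MISS | VC [47]
  [4] addr=0xbe blk=47 s=7: VC-HIT | VC [31]
  [5] addr=0xbe blk=47 s=7: L1-HIT | VC [31]
  [6] addr=0xbf blk=47 s=7: L1-HIT | VC [31]
  [7] addr=0x98 blk=38 s=6: MISS | VC [31]
  [8] addr=0x9a blk=38 s=6: L1-HIT | VC [31]
  [9] addr=0x31 blk=12 s=4: MISS | VC [31]
  [10] addr=0x51 blk=20 s=4: MISS | VC [31, 12]
  [11] addr=0x30 blk=12 s=4: VC-HIT | VC [31, 20]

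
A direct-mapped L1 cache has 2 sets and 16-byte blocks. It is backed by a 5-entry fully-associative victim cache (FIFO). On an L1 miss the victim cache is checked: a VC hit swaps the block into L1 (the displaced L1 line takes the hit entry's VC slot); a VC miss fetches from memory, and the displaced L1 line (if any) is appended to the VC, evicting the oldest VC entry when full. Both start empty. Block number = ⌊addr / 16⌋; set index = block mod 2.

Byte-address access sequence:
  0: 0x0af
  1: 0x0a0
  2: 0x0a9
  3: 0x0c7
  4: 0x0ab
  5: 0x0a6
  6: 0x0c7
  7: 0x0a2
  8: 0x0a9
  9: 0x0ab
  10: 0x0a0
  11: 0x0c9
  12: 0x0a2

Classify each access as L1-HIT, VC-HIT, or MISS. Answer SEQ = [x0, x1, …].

SEQ = [MISS, L1-HIT, L1-HIT, MISS, VC-HIT, L1-HIT, VC-HIT, VC-HIT, L1-HIT, L1-HIT, L1-HIT, VC-HIT, VC-HIT]

#0 0xaf→b10/s0 MISS; vc=[]
#1 0xa0→b10/s0 L1-HIT; vc=[]
#2 0xa9→b10/s0 L1-HIT; vc=[]
#3 0xc7→b12/s0 MISS; vc=[10]
#4 0xab→b10/s0 VC-HIT; vc=[12]
#5 0xa6→b10/s0 L1-HIT; vc=[12]
#6 0xc7→b12/s0 VC-HIT; vc=[10]
#7 0xa2→b10/s0 VC-HIT; vc=[12]
#8 0xa9→b10/s0 L1-HIT; vc=[12]
#9 0xab→b10/s0 L1-HIT; vc=[12]
#10 0xa0→b10/s0 L1-HIT; vc=[12]
#11 0xc9→b12/s0 VC-HIT; vc=[10]
#12 0xa2→b10/s0 VC-HIT; vc=[12]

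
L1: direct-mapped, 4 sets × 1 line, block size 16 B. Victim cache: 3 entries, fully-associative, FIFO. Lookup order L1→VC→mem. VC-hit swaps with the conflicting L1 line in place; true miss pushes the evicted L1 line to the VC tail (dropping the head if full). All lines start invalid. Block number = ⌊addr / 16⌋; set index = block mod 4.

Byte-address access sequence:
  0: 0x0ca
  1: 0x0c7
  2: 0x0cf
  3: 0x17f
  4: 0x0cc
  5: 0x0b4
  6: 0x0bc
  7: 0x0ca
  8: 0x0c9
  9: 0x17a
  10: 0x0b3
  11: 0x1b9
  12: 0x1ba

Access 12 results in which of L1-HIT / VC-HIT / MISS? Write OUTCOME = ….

#0 0xca→b12/s0 MISS; vc=[]
#1 0xc7→b12/s0 L1-HIT; vc=[]
#2 0xcf→b12/s0 L1-HIT; vc=[]
#3 0x17f→b23/s3 MISS; vc=[]
#4 0xcc→b12/s0 L1-HIT; vc=[]
#5 0xb4→b11/s3 MISS; vc=[23]
#6 0xbc→b11/s3 L1-HIT; vc=[23]
#7 0xca→b12/s0 L1-HIT; vc=[23]
#8 0xc9→b12/s0 L1-HIT; vc=[23]
#9 0x17a→b23/s3 VC-HIT; vc=[11]
#10 0xb3→b11/s3 VC-HIT; vc=[23]
#11 0x1b9→b27/s3 MISS; vc=[23,11]
#12 0x1ba→b27/s3 L1-HIT; vc=[23,11]

OUTCOME = L1-HIT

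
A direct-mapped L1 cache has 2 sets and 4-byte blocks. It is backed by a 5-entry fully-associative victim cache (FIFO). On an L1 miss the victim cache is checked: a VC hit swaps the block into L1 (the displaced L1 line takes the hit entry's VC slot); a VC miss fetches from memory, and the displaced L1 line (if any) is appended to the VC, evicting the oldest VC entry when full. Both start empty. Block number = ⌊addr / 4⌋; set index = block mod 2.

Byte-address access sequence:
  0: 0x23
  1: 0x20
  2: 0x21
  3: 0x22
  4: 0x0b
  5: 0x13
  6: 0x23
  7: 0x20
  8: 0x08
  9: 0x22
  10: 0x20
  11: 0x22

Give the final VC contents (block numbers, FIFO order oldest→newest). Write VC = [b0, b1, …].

VC = [4, 2]

#0 0x23→b8/s0 MISS; vc=[]
#1 0x20→b8/s0 L1-HIT; vc=[]
#2 0x21→b8/s0 L1-HIT; vc=[]
#3 0x22→b8/s0 L1-HIT; vc=[]
#4 0xb→b2/s0 MISS; vc=[8]
#5 0x13→b4/s0 MISS; vc=[8,2]
#6 0x23→b8/s0 VC-HIT; vc=[4,2]
#7 0x20→b8/s0 L1-HIT; vc=[4,2]
#8 0x8→b2/s0 VC-HIT; vc=[4,8]
#9 0x22→b8/s0 VC-HIT; vc=[4,2]
#10 0x20→b8/s0 L1-HIT; vc=[4,2]
#11 0x22→b8/s0 L1-HIT; vc=[4,2]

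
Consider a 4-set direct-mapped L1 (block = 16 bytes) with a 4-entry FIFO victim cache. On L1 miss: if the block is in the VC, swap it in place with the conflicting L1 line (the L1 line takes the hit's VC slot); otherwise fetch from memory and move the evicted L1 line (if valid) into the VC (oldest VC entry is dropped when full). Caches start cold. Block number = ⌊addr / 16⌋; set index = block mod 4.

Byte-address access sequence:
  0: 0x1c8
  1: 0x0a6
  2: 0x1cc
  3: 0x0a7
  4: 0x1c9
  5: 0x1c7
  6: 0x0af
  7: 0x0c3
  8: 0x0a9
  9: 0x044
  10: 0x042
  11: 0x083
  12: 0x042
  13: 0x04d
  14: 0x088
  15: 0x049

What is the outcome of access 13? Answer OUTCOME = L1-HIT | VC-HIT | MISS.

  [0] addr=0x1c8 blk=28 s=0: MISS | VC []
  [1] addr=0xa6 blk=10 s=2: MISS | VC []
  [2] addr=0x1cc blk=28 s=0: L1-HIT | VC []
  [3] addr=0xa7 blk=10 s=2: L1-HIT | VC []
  [4] addr=0x1c9 blk=28 s=0: L1-HIT | VC []
  [5] addr=0x1c7 blk=28 s=0: L1-HIT | VC []
  [6] addr=0xaf blk=10 s=2: L1-HIT | VC []
  [7] addr=0xc3 blk=12 s=0: MISS | VC [28]
  [8] addr=0xa9 blk=10 s=2: L1-HIT | VC [28]
  [9] addr=0x44 blk=4 s=0: MISS | VC [28, 12]
  [10] addr=0x42 blk=4 s=0: L1-HIT | VC [28, 12]
  [11] addr=0x83 blk=8 s=0: MISS | VC [28, 12, 4]
  [12] addr=0x42 blk=4 s=0: VC-HIT | VC [28, 12, 8]
  [13] addr=0x4d blk=4 s=0: L1-HIT | VC [28, 12, 8]
  [14] addr=0x88 blk=8 s=0: VC-HIT | VC [28, 12, 4]
  [15] addr=0x49 blk=4 s=0: VC-HIT | VC [28, 12, 8]

OUTCOME = L1-HIT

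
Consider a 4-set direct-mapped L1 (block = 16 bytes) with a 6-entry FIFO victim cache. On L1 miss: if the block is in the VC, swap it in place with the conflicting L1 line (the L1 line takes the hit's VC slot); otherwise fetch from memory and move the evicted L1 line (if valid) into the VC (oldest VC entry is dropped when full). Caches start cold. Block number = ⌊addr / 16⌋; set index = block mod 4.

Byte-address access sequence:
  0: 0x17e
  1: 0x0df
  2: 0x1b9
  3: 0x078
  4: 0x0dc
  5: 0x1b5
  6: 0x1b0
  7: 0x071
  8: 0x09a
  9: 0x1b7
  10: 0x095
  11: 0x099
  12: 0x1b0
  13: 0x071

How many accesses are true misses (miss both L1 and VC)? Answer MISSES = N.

MISSES = 5

#0 0x17e→b23/s3 MISS; vc=[]
#1 0xdf→b13/s1 MISS; vc=[]
#2 0x1b9→b27/s3 MISS; vc=[23]
#3 0x78→b7/s3 MISS; vc=[23,27]
#4 0xdc→b13/s1 L1-HIT; vc=[23,27]
#5 0x1b5→b27/s3 VC-HIT; vc=[23,7]
#6 0x1b0→b27/s3 L1-HIT; vc=[23,7]
#7 0x71→b7/s3 VC-HIT; vc=[23,27]
#8 0x9a→b9/s1 MISS; vc=[23,27,13]
#9 0x1b7→b27/s3 VC-HIT; vc=[23,7,13]
#10 0x95→b9/s1 L1-HIT; vc=[23,7,13]
#11 0x99→b9/s1 L1-HIT; vc=[23,7,13]
#12 0x1b0→b27/s3 L1-HIT; vc=[23,7,13]
#13 0x71→b7/s3 VC-HIT; vc=[23,27,13]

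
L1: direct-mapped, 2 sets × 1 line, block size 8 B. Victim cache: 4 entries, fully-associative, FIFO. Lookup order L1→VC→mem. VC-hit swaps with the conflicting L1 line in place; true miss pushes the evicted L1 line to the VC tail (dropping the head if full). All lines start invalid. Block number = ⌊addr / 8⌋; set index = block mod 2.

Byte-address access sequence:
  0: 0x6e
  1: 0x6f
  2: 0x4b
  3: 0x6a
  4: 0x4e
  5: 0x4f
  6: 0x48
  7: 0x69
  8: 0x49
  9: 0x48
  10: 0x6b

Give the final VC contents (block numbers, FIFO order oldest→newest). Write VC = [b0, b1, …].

#0 0x6e→b13/s1 MISS; vc=[]
#1 0x6f→b13/s1 L1-HIT; vc=[]
#2 0x4b→b9/s1 MISS; vc=[13]
#3 0x6a→b13/s1 VC-HIT; vc=[9]
#4 0x4e→b9/s1 VC-HIT; vc=[13]
#5 0x4f→b9/s1 L1-HIT; vc=[13]
#6 0x48→b9/s1 L1-HIT; vc=[13]
#7 0x69→b13/s1 VC-HIT; vc=[9]
#8 0x49→b9/s1 VC-HIT; vc=[13]
#9 0x48→b9/s1 L1-HIT; vc=[13]
#10 0x6b→b13/s1 VC-HIT; vc=[9]

VC = [9]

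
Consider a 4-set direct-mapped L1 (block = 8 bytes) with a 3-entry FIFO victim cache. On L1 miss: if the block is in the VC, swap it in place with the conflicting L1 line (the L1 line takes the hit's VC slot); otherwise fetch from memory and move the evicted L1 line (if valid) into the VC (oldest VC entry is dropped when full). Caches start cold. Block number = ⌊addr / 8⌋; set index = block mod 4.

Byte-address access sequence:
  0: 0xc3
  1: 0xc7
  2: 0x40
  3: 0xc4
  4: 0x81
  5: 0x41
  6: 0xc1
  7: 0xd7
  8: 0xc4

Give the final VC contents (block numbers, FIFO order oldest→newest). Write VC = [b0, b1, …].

#0 0xc3→b24/s0 MISS; vc=[]
#1 0xc7→b24/s0 L1-HIT; vc=[]
#2 0x40→b8/s0 MISS; vc=[24]
#3 0xc4→b24/s0 VC-HIT; vc=[8]
#4 0x81→b16/s0 MISS; vc=[8,24]
#5 0x41→b8/s0 VC-HIT; vc=[16,24]
#6 0xc1→b24/s0 VC-HIT; vc=[16,8]
#7 0xd7→b26/s2 MISS; vc=[16,8]
#8 0xc4→b24/s0 L1-HIT; vc=[16,8]

VC = [16, 8]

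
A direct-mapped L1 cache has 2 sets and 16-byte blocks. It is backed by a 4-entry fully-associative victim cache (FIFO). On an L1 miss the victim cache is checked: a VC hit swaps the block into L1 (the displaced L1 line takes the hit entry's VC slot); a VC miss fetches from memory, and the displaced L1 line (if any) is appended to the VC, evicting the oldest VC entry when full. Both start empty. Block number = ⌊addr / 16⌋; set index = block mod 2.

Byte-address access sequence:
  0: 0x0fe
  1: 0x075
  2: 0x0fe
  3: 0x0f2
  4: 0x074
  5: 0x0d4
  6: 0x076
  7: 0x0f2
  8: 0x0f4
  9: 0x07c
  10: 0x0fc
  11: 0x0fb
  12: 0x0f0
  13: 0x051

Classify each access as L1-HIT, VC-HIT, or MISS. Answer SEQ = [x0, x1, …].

SEQ = [MISS, MISS, VC-HIT, L1-HIT, VC-HIT, MISS, VC-HIT, VC-HIT, L1-HIT, VC-HIT, VC-HIT, L1-HIT, L1-HIT, MISS]

  [0] addr=0xfe blk=15 s=1: MISS | VC []
  [1] addr=0x75 blk=7 s=1: MISS | VC [15]
  [2] addr=0xfe blk=15 s=1: VC-HIT | VC [7]
  [3] addr=0xf2 blk=15 s=1: L1-HIT | VC [7]
  [4] addr=0x74 blk=7 s=1: VC-HIT | VC [15]
  [5] addr=0xd4 blk=13 s=1: MISS | VC [15, 7]
  [6] addr=0x76 blk=7 s=1: VC-HIT | VC [15, 13]
  [7] addr=0xf2 blk=15 s=1: VC-HIT | VC [7, 13]
  [8] addr=0xf4 blk=15 s=1: L1-HIT | VC [7, 13]
  [9] addr=0x7c blk=7 s=1: VC-HIT | VC [15, 13]
  [10] addr=0xfc blk=15 s=1: VC-HIT | VC [7, 13]
  [11] addr=0xfb blk=15 s=1: L1-HIT | VC [7, 13]
  [12] addr=0xf0 blk=15 s=1: L1-HIT | VC [7, 13]
  [13] addr=0x51 blk=5 s=1: MISS | VC [7, 13, 15]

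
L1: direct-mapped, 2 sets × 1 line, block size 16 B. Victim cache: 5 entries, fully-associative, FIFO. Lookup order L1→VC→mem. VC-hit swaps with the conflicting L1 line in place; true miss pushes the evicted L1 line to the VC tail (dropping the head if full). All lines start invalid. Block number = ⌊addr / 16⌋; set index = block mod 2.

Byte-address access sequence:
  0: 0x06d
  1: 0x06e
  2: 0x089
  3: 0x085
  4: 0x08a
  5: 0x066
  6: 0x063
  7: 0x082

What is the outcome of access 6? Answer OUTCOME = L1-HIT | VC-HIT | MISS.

  [0] addr=0x6d blk=6 s=0: MISS | VC []
  [1] addr=0x6e blk=6 s=0: L1-HIT | VC []
  [2] addr=0x89 blk=8 s=0: MISS | VC [6]
  [3] addr=0x85 blk=8 s=0: L1-HIT | VC [6]
  [4] addr=0x8a blk=8 s=0: L1-HIT | VC [6]
  [5] addr=0x66 blk=6 s=0: VC-HIT | VC [8]
  [6] addr=0x63 blk=6 s=0: L1-HIT | VC [8]
  [7] addr=0x82 blk=8 s=0: VC-HIT | VC [6]

OUTCOME = L1-HIT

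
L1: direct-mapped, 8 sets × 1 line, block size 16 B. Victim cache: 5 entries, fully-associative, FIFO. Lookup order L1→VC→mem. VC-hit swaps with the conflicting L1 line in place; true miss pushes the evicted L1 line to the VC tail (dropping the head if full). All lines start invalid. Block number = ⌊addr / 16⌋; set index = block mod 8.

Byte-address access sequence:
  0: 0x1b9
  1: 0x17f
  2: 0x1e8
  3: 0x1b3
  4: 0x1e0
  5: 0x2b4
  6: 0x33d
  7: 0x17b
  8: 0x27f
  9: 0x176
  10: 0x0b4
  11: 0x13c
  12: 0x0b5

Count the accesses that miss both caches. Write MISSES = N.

MISSES = 8

#0 0x1b9→b27/s3 MISS; vc=[]
#1 0x17f→b23/s7 MISS; vc=[]
#2 0x1e8→b30/s6 MISS; vc=[]
#3 0x1b3→b27/s3 L1-HIT; vc=[]
#4 0x1e0→b30/s6 L1-HIT; vc=[]
#5 0x2b4→b43/s3 MISS; vc=[27]
#6 0x33d→b51/s3 MISS; vc=[27,43]
#7 0x17b→b23/s7 L1-HIT; vc=[27,43]
#8 0x27f→b39/s7 MISS; vc=[27,43,23]
#9 0x176→b23/s7 VC-HIT; vc=[27,43,39]
#10 0xb4→b11/s3 MISS; vc=[27,43,39,51]
#11 0x13c→b19/s3 MISS; vc=[27,43,39,51,11]
#12 0xb5→b11/s3 VC-HIT; vc=[27,43,39,51,19]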